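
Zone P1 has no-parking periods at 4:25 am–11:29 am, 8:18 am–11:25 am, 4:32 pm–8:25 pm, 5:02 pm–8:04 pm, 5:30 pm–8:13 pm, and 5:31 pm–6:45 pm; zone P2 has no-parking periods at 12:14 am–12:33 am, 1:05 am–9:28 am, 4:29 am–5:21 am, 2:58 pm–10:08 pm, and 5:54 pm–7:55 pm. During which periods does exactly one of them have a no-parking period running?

12:14 am-12:33 am, 1:05 am-4:25 am, 9:28 am-11:29 am, 2:58 pm-4:32 pm, 8:25 pm-10:08 pm

First set merges to 4:25 am-11:29 am, 4:32 pm-8:25 pm.
Second set merges to 12:14 am-12:33 am, 1:05 am-9:28 am, 2:58 pm-10:08 pm.
A but not B: 9:28 am-11:29 am.
B but not A: 12:14 am-12:33 am, 1:05 am-4:25 am, 2:58 pm-4:32 pm, 8:25 pm-10:08 pm.
Combining gives A △ B.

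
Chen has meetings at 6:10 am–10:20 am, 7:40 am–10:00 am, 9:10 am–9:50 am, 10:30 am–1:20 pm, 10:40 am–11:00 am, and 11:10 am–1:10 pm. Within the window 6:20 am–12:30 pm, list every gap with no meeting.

10:20 am–10:30 am

Covered (merged): 6:10 am–10:20 am, 10:30 am–1:20 pm.
Complement within 6:20 am–12:30 pm: 10:20 am–10:30 am.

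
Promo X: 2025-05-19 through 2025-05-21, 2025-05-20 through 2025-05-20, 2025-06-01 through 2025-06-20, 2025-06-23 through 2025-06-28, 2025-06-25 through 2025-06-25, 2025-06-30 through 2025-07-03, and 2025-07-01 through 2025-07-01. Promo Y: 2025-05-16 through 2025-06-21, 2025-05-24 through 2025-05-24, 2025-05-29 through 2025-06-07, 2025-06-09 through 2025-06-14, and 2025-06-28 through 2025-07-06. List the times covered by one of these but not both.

First set merges to 2025-05-19 through 2025-05-21, 2025-06-01 through 2025-06-20, 2025-06-23 through 2025-06-28, 2025-06-30 through 2025-07-03.
Second set merges to 2025-05-16 through 2025-06-21, 2025-06-28 through 2025-07-06.
Only in the first: 2025-06-23 through 2025-06-27.
Only in the second: 2025-05-16 through 2025-05-18, 2025-05-22 through 2025-05-31, 2025-06-21 through 2025-06-21, 2025-06-29 through 2025-06-29, 2025-07-04 through 2025-07-06.
Together these are the periods covered by exactly one.

2025-05-16 through 2025-05-18, 2025-05-22 through 2025-05-31, 2025-06-21 through 2025-06-21, 2025-06-23 through 2025-06-27, 2025-06-29 through 2025-06-29, 2025-07-04 through 2025-07-06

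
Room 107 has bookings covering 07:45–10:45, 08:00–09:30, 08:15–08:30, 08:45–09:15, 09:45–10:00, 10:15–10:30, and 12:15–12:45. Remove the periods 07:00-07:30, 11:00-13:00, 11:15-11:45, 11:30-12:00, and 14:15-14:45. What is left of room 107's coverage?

First set merges to 07:45-10:45, 12:15-12:45.
Second set merges to 07:00-07:30, 11:00-13:00, 14:15-14:45.
07:45-10:45: no B overlap → unchanged.
12:15-12:45: fully covered by B → removed.

07:45-10:45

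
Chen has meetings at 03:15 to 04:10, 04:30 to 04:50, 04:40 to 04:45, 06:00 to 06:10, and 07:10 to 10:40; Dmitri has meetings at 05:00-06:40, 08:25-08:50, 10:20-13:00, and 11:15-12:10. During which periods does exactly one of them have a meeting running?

03:15-04:10, 04:30-04:50, 05:00-06:00, 06:10-06:40, 07:10-08:25, 08:50-10:20, 10:40-13:00

Merge the first list: 03:15-04:10, 04:30-04:50, 06:00-06:10, 07:10-10:40.
Merge the second list: 05:00-06:40, 08:25-08:50, 10:20-13:00.
Only in the first: 03:15-04:10, 04:30-04:50, 07:10-08:25, 08:50-10:20.
Only in the second: 05:00-06:00, 06:10-06:40, 10:40-13:00.
Together these are the periods covered by exactly one.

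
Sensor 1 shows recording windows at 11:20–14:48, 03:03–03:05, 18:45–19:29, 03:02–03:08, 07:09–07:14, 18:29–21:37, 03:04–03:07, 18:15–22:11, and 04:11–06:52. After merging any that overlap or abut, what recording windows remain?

Sort by start: 03:02-03:08, 03:03-03:05, 03:04-03:07, 04:11-06:52, 07:09-07:14, 11:20-14:48, 18:15-22:11, 18:29-21:37, 18:45-19:29.
03:03-03:05 overlaps/touches 03:02-03:08 → extend to 03:02-03:08.
03:04-03:07 overlaps/touches 03:02-03:08 → extend to 03:02-03:08.
04:11-06:52 is disjoint → start new block.
07:09-07:14 is disjoint → start new block.
11:20-14:48 is disjoint → start new block.
18:15-22:11 is disjoint → start new block.
18:29-21:37 overlaps/touches 18:15-22:11 → extend to 18:15-22:11.
18:45-19:29 overlaps/touches 18:15-22:11 → extend to 18:15-22:11.

03:02-03:08, 04:11-06:52, 07:09-07:14, 11:20-14:48, 18:15-22:11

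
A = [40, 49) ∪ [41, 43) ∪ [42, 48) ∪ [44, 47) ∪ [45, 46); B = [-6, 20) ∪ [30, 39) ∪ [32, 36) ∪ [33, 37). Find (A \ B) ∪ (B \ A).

First set merges to [40, 49).
Second set merges to [-6, 20), [30, 39).
A \ B = [40, 49).
B \ A = [-6, 20), [30, 39).
Union of the two gives the symmetric difference.

[-6, 20) ∪ [30, 39) ∪ [40, 49)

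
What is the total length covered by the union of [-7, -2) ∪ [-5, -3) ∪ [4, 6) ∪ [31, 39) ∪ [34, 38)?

15

Merged: [-7, -2), [4, 6), [31, 39).
Lengths: 5 + 2 + 8 = 15.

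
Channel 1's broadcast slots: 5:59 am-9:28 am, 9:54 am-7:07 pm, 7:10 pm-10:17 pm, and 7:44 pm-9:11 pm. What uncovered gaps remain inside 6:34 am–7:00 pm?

The merged coverage is 5:59 am–9:28 am, 9:54 am–7:07 pm, 7:10 pm–10:17 pm.
Complement within 6:34 am–7:00 pm: 9:28 am–9:54 am.

9:28 am–9:54 am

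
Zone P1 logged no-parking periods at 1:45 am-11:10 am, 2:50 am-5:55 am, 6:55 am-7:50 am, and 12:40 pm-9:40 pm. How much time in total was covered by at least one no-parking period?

18 h 25 min

Merged: 1:45 am–11:10 am, 12:40 pm–9:40 pm.
Lengths: 9 h 25 min + 9 h = 18 h 25 min.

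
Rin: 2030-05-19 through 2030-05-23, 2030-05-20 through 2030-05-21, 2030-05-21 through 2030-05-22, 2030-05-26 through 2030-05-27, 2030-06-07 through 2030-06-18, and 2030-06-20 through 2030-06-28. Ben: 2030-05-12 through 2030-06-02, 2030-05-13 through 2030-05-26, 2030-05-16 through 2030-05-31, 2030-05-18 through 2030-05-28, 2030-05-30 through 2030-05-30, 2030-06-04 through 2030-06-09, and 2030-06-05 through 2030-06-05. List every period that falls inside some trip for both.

First set merges to 2030-05-19 through 2030-05-23, 2030-05-26 through 2030-05-27, 2030-06-07 through 2030-06-18, 2030-06-20 through 2030-06-28.
Second set merges to 2030-05-12 through 2030-06-02, 2030-06-04 through 2030-06-09.
2030-05-19 through 2030-05-23 meets the second set on 2030-05-19 through 2030-05-23.
2030-05-26 through 2030-05-27 meets the second set on 2030-05-26 through 2030-05-27.
2030-06-07 through 2030-06-18 meets the second set on 2030-06-07 through 2030-06-09.
2030-06-20 through 2030-06-28: no overlap with the second set.

2030-05-19 through 2030-05-23, 2030-05-26 through 2030-05-27, 2030-06-07 through 2030-06-09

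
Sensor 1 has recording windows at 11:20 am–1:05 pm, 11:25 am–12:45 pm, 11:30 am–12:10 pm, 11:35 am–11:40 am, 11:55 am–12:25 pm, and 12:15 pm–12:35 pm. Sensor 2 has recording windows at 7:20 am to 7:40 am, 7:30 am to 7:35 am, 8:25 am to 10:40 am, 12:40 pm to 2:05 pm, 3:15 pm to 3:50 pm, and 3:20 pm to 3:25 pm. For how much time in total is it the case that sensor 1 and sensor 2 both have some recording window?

25 min

First set merges to 11:20 am–1:05 pm.
Second set merges to 7:20 am–7:40 am, 8:25 am–10:40 am, 12:40 pm–2:05 pm, 3:15 pm–3:50 pm.
A ∩ B = 12:40 pm–1:05 pm.
Total: 25 min.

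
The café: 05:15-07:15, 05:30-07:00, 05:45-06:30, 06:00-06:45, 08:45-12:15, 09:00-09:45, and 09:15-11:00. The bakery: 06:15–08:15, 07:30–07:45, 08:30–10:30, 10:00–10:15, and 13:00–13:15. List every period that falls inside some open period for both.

First set merges to 05:15–07:15, 08:45–12:15.
Second set merges to 06:15–08:15, 08:30–10:30, 13:00–13:15.
05:15–07:15 overlaps B on 06:15–07:15.
08:45–12:15 overlaps B on 08:45–10:30.

06:15–07:15, 08:45–10:30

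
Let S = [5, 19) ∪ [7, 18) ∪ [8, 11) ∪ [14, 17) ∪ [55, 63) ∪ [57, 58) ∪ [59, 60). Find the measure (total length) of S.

22

Merged: [5, 19), [55, 63).
Lengths: 14 + 8 = 22.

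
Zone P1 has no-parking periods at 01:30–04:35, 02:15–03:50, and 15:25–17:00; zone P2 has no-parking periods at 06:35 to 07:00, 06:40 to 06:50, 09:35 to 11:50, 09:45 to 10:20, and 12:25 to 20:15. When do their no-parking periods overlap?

15:25-17:00

Merge the first list: 01:30-04:35, 15:25-17:00.
Merge the second list: 06:35-07:00, 09:35-11:50, 12:25-20:15.
01:30-04:35 falls entirely outside B.
15:25-17:00 overlaps B on 15:25-17:00.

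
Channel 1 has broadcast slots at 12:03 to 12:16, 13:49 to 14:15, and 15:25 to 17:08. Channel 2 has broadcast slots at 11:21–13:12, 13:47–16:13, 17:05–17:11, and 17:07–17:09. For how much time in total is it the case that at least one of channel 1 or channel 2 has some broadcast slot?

5 h 15 min

Merge the second list: 11:21–13:12, 13:47–16:13, 17:05–17:11.
A ∪ B = 11:21–13:12, 13:47–17:11.
Total: 1 h 51 min + 3 h 24 min = 5 h 15 min.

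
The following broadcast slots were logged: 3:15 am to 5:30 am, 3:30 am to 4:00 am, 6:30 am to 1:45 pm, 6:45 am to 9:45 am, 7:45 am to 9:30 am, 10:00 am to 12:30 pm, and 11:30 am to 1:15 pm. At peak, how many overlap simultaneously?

3

Walk the sorted start/end points keeping a running depth.
The depth first hits 3 at 7:45 am.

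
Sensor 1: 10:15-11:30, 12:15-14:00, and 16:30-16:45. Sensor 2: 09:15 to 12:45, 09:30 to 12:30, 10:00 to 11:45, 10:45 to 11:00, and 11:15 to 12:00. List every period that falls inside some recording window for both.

Second set merges to 09:15-12:45.
10:15-11:30 overlaps B on 10:15-11:30.
12:15-14:00 overlaps B on 12:15-12:45.
16:30-16:45 falls entirely outside B.

10:15-11:30, 12:15-12:45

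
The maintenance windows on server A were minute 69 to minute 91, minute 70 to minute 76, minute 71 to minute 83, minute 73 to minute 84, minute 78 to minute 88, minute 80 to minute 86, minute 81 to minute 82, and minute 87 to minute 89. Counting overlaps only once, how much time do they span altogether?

Merged: minute 69 to minute 91.
Length: 22 minutes.

22 minutes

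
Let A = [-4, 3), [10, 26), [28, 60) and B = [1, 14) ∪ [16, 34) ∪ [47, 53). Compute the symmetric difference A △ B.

[-4, 1) ∪ [3, 10) ∪ [14, 16) ∪ [26, 28) ∪ [34, 47) ∪ [53, 60)

Only in the first: [-4, 1), [14, 16), [34, 47), [53, 60).
Only in the second: [3, 10), [26, 28).
Together these are the periods covered by exactly one.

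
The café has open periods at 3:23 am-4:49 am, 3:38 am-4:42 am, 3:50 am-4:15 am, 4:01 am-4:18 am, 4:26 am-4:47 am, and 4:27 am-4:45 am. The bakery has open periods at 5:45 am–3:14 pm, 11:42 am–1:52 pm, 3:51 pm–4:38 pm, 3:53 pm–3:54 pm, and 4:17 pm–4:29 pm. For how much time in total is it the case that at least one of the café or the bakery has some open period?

A, merged: 3:23 am–4:49 am.
B, merged: 5:45 am–3:14 pm, 3:51 pm–4:38 pm.
A ∪ B = 3:23 am–4:49 am, 5:45 am–3:14 pm, 3:51 pm–4:38 pm.
Total: 1 h 26 min + 9 h 29 min + 47 min = 11 h 42 min.

11 h 42 min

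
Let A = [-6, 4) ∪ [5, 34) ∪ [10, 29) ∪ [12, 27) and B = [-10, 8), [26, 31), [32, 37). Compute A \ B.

[8, 26) ∪ [31, 32)

Merge the first list: [-6, 4), [5, 34).
[-6, 4): fully covered by B → removed.
[5, 34) minus B → [8, 26), [31, 32).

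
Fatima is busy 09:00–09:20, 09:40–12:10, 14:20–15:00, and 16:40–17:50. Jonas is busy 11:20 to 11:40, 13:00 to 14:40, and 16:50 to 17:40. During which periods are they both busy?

09:00–09:20 falls entirely outside B.
09:40–12:10 overlaps B on 11:20–11:40.
14:20–15:00 overlaps B on 14:20–14:40.
16:40–17:50 overlaps B on 16:50–17:40.

11:20–11:40, 14:20–14:40, 16:50–17:40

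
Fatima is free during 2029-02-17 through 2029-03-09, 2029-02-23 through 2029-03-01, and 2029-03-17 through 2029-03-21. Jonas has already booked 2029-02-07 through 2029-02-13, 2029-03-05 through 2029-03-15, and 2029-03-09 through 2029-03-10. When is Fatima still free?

A, merged: 2029-02-17 through 2029-03-09, 2029-03-17 through 2029-03-21.
B, merged: 2029-02-07 through 2029-02-13, 2029-03-05 through 2029-03-15.
2029-02-17 through 2029-03-09 minus B → 2029-02-17 through 2029-03-04.
2029-03-17 through 2029-03-21: no B overlap → unchanged.

2029-02-17 through 2029-03-04, 2029-03-17 through 2029-03-21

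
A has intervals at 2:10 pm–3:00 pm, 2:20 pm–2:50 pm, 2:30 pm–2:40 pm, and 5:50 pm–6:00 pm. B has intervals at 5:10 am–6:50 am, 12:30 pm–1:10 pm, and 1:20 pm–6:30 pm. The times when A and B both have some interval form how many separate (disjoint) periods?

2

Merge the first list: 2:10 pm-3:00 pm, 5:50 pm-6:00 pm.
A ∩ B = 2:10 pm-3:00 pm, 5:50 pm-6:00 pm.
That is 2 disjoint pieces.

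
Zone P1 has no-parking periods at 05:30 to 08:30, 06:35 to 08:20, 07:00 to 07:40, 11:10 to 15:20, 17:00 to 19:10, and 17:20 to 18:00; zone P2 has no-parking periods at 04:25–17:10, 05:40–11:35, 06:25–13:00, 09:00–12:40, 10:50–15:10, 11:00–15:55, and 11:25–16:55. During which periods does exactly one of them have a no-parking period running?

Merge the first list: 05:30–08:30, 11:10–15:20, 17:00–19:10.
Merge the second list: 04:25–17:10.
Only in the first: 17:10–19:10.
Only in the second: 04:25–05:30, 08:30–11:10, 15:20–17:00.
Together these are the periods covered by exactly one.

04:25–05:30, 08:30–11:10, 15:20–17:00, 17:10–19:10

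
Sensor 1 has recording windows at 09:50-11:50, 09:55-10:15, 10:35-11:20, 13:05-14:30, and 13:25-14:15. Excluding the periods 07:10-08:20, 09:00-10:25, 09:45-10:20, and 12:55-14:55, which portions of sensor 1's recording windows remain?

A, merged: 09:50–11:50, 13:05–14:30.
B, merged: 07:10–08:20, 09:00–10:25, 12:55–14:55.
09:50–11:50 with B removed leaves 10:25–11:50.
13:05–14:30 lies entirely inside B → drops out.

10:25–11:50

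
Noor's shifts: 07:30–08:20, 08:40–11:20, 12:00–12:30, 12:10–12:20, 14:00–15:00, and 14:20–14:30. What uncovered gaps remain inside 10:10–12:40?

After merging, the occupied span is 07:30-08:20, 08:40-11:20, 12:00-12:30, 14:00-15:00.
Uncovered inside 10:10-12:40: 11:20-12:00, 12:30-12:40.

11:20-12:00, 12:30-12:40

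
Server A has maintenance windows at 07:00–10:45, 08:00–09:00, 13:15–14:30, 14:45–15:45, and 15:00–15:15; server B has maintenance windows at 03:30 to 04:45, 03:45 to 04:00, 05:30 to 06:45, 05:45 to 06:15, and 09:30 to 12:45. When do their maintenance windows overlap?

09:30–10:45

Merge the first list: 07:00–10:45, 13:15–14:30, 14:45–15:45.
Merge the second list: 03:30–04:45, 05:30–06:45, 09:30–12:45.
07:00–10:45 meets the second set on 09:30–10:45.
13:15–14:30: no overlap with the second set.
14:45–15:45: no overlap with the second set.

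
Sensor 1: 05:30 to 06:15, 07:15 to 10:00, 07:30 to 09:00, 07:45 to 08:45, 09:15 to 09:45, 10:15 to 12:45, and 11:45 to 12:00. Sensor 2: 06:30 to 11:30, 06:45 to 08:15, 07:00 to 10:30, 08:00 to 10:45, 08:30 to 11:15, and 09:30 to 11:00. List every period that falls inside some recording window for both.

First set merges to 05:30–06:15, 07:15–10:00, 10:15–12:45.
Second set merges to 06:30–11:30.
05:30–06:15 meets no B interval.
07:15–10:00 ∩ B → 07:15–10:00.
10:15–12:45 ∩ B → 10:15–11:30.

07:15–10:00, 10:15–11:30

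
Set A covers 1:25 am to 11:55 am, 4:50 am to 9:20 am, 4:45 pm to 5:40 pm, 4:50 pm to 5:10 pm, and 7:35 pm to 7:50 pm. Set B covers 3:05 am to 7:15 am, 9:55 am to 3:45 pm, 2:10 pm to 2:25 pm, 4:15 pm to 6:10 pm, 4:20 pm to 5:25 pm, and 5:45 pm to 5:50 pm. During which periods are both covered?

3:05 am-7:15 am, 9:55 am-11:55 am, 4:45 pm-5:40 pm

A, merged: 1:25 am-11:55 am, 4:45 pm-5:40 pm, 7:35 pm-7:50 pm.
B, merged: 3:05 am-7:15 am, 9:55 am-3:45 pm, 4:15 pm-6:10 pm.
1:25 am-11:55 am meets the second set on 3:05 am-7:15 am, 9:55 am-11:55 am.
4:45 pm-5:40 pm meets the second set on 4:45 pm-5:40 pm.
7:35 pm-7:50 pm: no overlap with the second set.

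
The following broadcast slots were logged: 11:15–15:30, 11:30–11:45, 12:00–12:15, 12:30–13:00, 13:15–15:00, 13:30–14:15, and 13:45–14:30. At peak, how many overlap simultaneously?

Sweep endpoints in order; track running count of active intervals.
Peak of 4 reached at 13:45.

4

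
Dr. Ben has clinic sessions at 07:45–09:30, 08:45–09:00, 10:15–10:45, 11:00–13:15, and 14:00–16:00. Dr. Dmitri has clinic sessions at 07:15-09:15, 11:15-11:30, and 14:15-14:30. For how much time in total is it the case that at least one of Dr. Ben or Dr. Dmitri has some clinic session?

7 h

Merge the first list: 07:45-09:30, 10:15-10:45, 11:00-13:15, 14:00-16:00.
A ∪ B = 07:15-09:30, 10:15-10:45, 11:00-13:15, 14:00-16:00.
Total: 2 h 15 min + 30 min + 2 h 15 min + 2 h = 7 h.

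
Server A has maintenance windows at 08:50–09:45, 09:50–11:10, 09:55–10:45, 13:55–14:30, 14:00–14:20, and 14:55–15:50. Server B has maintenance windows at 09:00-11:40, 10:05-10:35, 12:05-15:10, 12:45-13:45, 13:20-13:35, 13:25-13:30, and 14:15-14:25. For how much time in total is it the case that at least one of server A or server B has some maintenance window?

6 h 35 min

First set merges to 08:50–09:45, 09:50–11:10, 13:55–14:30, 14:55–15:50.
Second set merges to 09:00–11:40, 12:05–15:10.
A ∪ B = 08:50–11:40, 12:05–15:50.
Total: 2 h 50 min + 3 h 45 min = 6 h 35 min.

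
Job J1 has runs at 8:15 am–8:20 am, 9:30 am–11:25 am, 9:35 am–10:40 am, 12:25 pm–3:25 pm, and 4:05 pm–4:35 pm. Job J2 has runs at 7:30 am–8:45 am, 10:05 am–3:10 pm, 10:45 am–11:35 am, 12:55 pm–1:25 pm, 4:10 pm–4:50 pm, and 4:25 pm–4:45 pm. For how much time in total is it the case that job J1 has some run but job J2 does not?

55 min

First set merges to 8:15 am–8:20 am, 9:30 am–11:25 am, 12:25 pm–3:25 pm, 4:05 pm–4:35 pm.
Second set merges to 7:30 am–8:45 am, 10:05 am–3:10 pm, 4:10 pm–4:50 pm.
A \ B = 9:30 am–10:05 am, 3:10 pm–3:25 pm, 4:05 pm–4:10 pm.
Total: 35 min + 15 min + 5 min = 55 min.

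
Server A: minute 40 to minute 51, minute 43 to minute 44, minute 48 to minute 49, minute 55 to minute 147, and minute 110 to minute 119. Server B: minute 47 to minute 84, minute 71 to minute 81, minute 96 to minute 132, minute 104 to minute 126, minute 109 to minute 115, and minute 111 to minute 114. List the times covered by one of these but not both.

minute 40 to minute 47, minute 51 to minute 55, minute 84 to minute 96, minute 132 to minute 147

A, merged: minute 40 to minute 51, minute 55 to minute 147.
B, merged: minute 47 to minute 84, minute 96 to minute 132.
A but not B: minute 40 to minute 47, minute 84 to minute 96, minute 132 to minute 147.
B but not A: minute 51 to minute 55.
Combining gives A △ B.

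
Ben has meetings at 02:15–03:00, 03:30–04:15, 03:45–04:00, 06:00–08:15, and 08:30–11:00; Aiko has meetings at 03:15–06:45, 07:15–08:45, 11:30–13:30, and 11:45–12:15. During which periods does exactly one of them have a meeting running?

A, merged: 02:15–03:00, 03:30–04:15, 06:00–08:15, 08:30–11:00.
B, merged: 03:15–06:45, 07:15–08:45, 11:30–13:30.
Only in the first: 02:15–03:00, 06:45–07:15, 08:45–11:00.
Only in the second: 03:15–03:30, 04:15–06:00, 08:15–08:30, 11:30–13:30.
Together these are the periods covered by exactly one.

02:15–03:00, 03:15–03:30, 04:15–06:00, 06:45–07:15, 08:15–08:30, 08:45–11:00, 11:30–13:30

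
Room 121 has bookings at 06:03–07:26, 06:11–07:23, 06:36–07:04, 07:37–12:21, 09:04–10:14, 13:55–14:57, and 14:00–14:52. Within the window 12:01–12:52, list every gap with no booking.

12:21–12:52

The merged coverage is 06:03–07:26, 07:37–12:21, 13:55–14:57.
Uncovered inside 12:01–12:52: 12:21–12:52.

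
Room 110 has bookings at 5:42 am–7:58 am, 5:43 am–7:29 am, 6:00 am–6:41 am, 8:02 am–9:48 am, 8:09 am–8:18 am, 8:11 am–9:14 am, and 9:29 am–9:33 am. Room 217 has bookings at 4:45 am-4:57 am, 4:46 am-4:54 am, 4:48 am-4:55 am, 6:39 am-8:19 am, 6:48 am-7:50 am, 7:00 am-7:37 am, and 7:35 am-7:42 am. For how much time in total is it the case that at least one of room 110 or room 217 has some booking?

First set merges to 5:42 am–7:58 am, 8:02 am–9:48 am.
Second set merges to 4:45 am–4:57 am, 6:39 am–8:19 am.
A ∪ B = 4:45 am–4:57 am, 5:42 am–9:48 am.
Total: 12 min + 4 h 6 min = 4 h 18 min.

4 h 18 min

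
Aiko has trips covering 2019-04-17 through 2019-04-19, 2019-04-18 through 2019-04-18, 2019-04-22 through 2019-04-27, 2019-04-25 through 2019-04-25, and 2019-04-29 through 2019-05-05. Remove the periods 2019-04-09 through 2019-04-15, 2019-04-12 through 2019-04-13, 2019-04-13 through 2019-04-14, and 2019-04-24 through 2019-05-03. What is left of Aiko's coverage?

2019-04-17 through 2019-04-19, 2019-04-22 through 2019-04-23, 2019-05-04 through 2019-05-05

A, merged: 2019-04-17 through 2019-04-19, 2019-04-22 through 2019-04-27, 2019-04-29 through 2019-05-05.
B, merged: 2019-04-09 through 2019-04-15, 2019-04-24 through 2019-05-03.
2019-04-17 through 2019-04-19: no B overlap → unchanged.
2019-04-22 through 2019-04-27 minus B → 2019-04-22 through 2019-04-23.
2019-04-29 through 2019-05-05 minus B → 2019-05-04 through 2019-05-05.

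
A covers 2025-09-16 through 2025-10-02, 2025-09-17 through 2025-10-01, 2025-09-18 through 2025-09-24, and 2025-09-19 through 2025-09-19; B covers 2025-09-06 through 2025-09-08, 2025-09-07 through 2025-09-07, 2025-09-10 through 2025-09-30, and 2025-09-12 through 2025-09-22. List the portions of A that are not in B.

2025-10-01 through 2025-10-02

Merge the first list: 2025-09-16 through 2025-10-02.
Merge the second list: 2025-09-06 through 2025-09-08, 2025-09-10 through 2025-09-30.
2025-09-16 through 2025-10-02 with B removed leaves 2025-10-01 through 2025-10-02.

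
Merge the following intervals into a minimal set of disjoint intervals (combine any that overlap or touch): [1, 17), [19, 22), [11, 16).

[1, 17) ∪ [19, 22)

Sort by start: [1, 17), [11, 16), [19, 22).
[11, 16) overlaps/touches [1, 17) → extend to [1, 17).
[19, 22) is disjoint → start new block.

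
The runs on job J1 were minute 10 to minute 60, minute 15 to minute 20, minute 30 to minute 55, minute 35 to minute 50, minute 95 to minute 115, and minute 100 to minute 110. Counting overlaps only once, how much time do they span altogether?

Merged: minute 10 to minute 60, minute 95 to minute 115.
Lengths: 50 minutes + 20 minutes = 70 minutes.

70 minutes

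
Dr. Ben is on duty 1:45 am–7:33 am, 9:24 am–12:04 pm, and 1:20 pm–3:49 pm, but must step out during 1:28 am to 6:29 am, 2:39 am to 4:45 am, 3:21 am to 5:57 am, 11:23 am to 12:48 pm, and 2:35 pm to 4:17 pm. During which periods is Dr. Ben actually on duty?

Merge the second list: 1:28 am-6:29 am, 11:23 am-12:48 pm, 2:35 pm-4:17 pm.
1:45 am-7:33 am with B removed leaves 6:29 am-7:33 am.
9:24 am-12:04 pm with B removed leaves 9:24 am-11:23 am.
1:20 pm-3:49 pm with B removed leaves 1:20 pm-2:35 pm.

6:29 am-7:33 am, 9:24 am-11:23 am, 1:20 pm-2:35 pm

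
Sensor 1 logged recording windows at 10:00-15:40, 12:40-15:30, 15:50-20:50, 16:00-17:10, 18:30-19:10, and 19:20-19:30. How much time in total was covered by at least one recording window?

Merged: 10:00-15:40, 15:50-20:50.
Lengths: 5 h 40 min + 5 h = 10 h 40 min.

10 h 40 min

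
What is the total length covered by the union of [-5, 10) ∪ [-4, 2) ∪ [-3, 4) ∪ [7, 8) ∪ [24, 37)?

Merged: [-5, 10), [24, 37).
Lengths: 15 + 13 = 28.

28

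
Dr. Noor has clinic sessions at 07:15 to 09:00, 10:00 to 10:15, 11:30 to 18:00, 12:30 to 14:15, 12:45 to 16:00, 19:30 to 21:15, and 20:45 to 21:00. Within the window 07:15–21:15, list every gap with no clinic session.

09:00–10:00, 10:15–11:30, 18:00–19:30

The merged coverage is 07:15–09:00, 10:00–10:15, 11:30–18:00, 19:30–21:15.
Complement within 07:15–21:15: 09:00–10:00, 10:15–11:30, 18:00–19:30.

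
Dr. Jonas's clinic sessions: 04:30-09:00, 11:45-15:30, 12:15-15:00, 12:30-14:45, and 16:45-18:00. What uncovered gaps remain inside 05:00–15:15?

09:00–11:45

Covered (merged): 04:30–09:00, 11:45–15:30, 16:45–18:00.
Gaps within 05:00–15:15: 09:00–11:45.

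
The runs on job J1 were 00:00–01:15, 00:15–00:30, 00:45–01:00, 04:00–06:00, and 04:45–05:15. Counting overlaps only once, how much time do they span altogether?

3 h 15 min

Merged: 00:00-01:15, 04:00-06:00.
Lengths: 1 h 15 min + 2 h = 3 h 15 min.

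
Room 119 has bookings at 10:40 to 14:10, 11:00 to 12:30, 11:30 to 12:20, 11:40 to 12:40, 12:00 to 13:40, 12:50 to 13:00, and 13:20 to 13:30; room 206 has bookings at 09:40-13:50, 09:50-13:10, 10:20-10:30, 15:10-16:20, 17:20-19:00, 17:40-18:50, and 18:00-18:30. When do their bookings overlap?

Merge the first list: 10:40–14:10.
Merge the second list: 09:40–13:50, 15:10–16:20, 17:20–19:00.
10:40–14:10 overlaps B on 10:40–13:50.

10:40–13:50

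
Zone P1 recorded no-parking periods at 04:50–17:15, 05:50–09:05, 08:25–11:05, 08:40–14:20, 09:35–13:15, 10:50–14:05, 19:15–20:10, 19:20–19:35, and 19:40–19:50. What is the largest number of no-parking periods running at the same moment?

Sweep endpoints in order; track running count of active intervals.
Peak of 5 reached at 10:50.

5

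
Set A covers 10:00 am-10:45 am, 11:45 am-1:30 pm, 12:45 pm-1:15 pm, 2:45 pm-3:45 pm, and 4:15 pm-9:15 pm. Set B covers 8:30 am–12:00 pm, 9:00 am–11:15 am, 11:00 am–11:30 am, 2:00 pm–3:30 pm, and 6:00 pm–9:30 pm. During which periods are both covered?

10:00 am–10:45 am, 11:45 am–12:00 pm, 2:45 pm–3:30 pm, 6:00 pm–9:15 pm

First set merges to 10:00 am–10:45 am, 11:45 am–1:30 pm, 2:45 pm–3:45 pm, 4:15 pm–9:15 pm.
Second set merges to 8:30 am–12:00 pm, 2:00 pm–3:30 pm, 6:00 pm–9:30 pm.
10:00 am–10:45 am overlaps B on 10:00 am–10:45 am.
11:45 am–1:30 pm overlaps B on 11:45 am–12:00 pm.
2:45 pm–3:45 pm overlaps B on 2:45 pm–3:30 pm.
4:15 pm–9:15 pm overlaps B on 6:00 pm–9:15 pm.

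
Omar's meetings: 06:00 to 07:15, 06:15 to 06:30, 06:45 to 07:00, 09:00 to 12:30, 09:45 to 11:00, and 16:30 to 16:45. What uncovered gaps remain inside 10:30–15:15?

12:30-15:15

The merged coverage is 06:00-07:15, 09:00-12:30, 16:30-16:45.
Uncovered inside 10:30-15:15: 12:30-15:15.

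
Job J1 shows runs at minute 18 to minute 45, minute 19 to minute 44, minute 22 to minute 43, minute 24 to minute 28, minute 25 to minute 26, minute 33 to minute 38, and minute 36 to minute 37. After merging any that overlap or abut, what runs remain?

minute 19 to minute 44 overlaps/touches minute 18 to minute 45 → extend to minute 18 to minute 45.
minute 22 to minute 43 overlaps/touches minute 18 to minute 45 → extend to minute 18 to minute 45.
minute 24 to minute 28 overlaps/touches minute 18 to minute 45 → extend to minute 18 to minute 45.
minute 25 to minute 26 overlaps/touches minute 18 to minute 45 → extend to minute 18 to minute 45.
minute 33 to minute 38 overlaps/touches minute 18 to minute 45 → extend to minute 18 to minute 45.
minute 36 to minute 37 overlaps/touches minute 18 to minute 45 → extend to minute 18 to minute 45.

minute 18 to minute 45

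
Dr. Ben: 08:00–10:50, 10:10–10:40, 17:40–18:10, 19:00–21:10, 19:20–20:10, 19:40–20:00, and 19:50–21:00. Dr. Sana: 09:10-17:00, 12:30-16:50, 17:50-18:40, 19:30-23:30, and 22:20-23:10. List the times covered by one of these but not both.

Merge the first list: 08:00–10:50, 17:40–18:10, 19:00–21:10.
Merge the second list: 09:10–17:00, 17:50–18:40, 19:30–23:30.
A \ B = 08:00–09:10, 17:40–17:50, 19:00–19:30.
B \ A = 10:50–17:00, 18:10–18:40, 21:10–23:30.
Union of the two gives the symmetric difference.

08:00–09:10, 10:50–17:00, 17:40–17:50, 18:10–18:40, 19:00–19:30, 21:10–23:30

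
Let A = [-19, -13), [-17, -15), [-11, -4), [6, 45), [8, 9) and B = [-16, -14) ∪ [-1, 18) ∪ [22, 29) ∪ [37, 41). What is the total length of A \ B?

Merge the first list: [-19, -13), [-11, -4), [6, 45).
A \ B = [-19, -16), [-14, -13), [-11, -4), [18, 22), [29, 37), [41, 45).
Total: 3 + 1 + 7 + 4 + 8 + 4 = 27.

27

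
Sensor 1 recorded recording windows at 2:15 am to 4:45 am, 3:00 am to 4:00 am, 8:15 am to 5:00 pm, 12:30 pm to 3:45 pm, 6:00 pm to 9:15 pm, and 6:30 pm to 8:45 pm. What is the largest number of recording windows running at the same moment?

2

At 3:00 am, 2 of the intervals are simultaneously active.
No point has more.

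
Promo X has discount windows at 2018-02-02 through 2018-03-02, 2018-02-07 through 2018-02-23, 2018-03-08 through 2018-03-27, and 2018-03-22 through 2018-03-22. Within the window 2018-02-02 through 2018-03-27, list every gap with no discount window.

2018-03-03 through 2018-03-07

After merging, the occupied span is 2018-02-02 through 2018-03-02, 2018-03-08 through 2018-03-27.
Uncovered inside 2018-02-02 through 2018-03-27: 2018-03-03 through 2018-03-07.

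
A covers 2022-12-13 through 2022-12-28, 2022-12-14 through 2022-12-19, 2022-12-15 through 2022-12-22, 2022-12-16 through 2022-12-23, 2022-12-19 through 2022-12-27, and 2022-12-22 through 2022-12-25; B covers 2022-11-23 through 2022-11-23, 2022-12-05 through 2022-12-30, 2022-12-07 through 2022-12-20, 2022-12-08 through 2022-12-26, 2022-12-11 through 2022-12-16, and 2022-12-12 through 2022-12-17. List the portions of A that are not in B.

A, merged: 2022-12-13 through 2022-12-28.
B, merged: 2022-11-23 through 2022-11-23, 2022-12-05 through 2022-12-30.
2022-12-13 through 2022-12-28 lies entirely inside B → drops out.

none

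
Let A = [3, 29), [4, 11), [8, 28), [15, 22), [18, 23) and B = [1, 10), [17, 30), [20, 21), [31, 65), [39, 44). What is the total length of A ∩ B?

A, merged: [3, 29).
B, merged: [1, 10), [17, 30), [31, 65).
A ∩ B = [3, 10), [17, 29).
Total: 7 + 12 = 19.

19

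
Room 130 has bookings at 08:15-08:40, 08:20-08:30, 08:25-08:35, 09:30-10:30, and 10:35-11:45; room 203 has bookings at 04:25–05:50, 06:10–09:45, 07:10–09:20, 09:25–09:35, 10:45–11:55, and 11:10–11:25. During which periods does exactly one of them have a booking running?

04:25-05:50, 06:10-08:15, 08:40-09:30, 09:45-10:30, 10:35-10:45, 11:45-11:55

Merge the first list: 08:15-08:40, 09:30-10:30, 10:35-11:45.
Merge the second list: 04:25-05:50, 06:10-09:45, 10:45-11:55.
A \ B = 09:45-10:30, 10:35-10:45.
B \ A = 04:25-05:50, 06:10-08:15, 08:40-09:30, 11:45-11:55.
Union of the two gives the symmetric difference.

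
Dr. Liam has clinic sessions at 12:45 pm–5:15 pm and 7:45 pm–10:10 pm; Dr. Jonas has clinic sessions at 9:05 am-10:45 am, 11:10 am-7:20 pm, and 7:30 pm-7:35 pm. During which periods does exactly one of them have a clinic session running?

A but not B: 7:45 pm–10:10 pm.
B but not A: 9:05 am–10:45 am, 11:10 am–12:45 pm, 5:15 pm–7:20 pm, 7:30 pm–7:35 pm.
Combining gives A △ B.

9:05 am–10:45 am, 11:10 am–12:45 pm, 5:15 pm–7:20 pm, 7:30 pm–7:35 pm, 7:45 pm–10:10 pm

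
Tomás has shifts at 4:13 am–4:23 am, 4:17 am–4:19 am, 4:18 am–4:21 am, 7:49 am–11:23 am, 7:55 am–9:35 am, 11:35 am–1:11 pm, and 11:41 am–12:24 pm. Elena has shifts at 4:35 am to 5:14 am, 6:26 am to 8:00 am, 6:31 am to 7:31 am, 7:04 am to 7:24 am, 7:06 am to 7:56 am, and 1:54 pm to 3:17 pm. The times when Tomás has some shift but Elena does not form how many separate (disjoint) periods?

A, merged: 4:13 am–4:23 am, 7:49 am–11:23 am, 11:35 am–1:11 pm.
B, merged: 4:35 am–5:14 am, 6:26 am–8:00 am, 1:54 pm–3:17 pm.
A \ B = 4:13 am–4:23 am, 8:00 am–11:23 am, 11:35 am–1:11 pm.
That is 3 disjoint pieces.

3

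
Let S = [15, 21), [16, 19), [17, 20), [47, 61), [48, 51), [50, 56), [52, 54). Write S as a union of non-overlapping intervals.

[15, 21) ∪ [47, 61)

[16, 19) overlaps/touches [15, 21) → extend to [15, 21).
[17, 20) overlaps/touches [15, 21) → extend to [15, 21).
[47, 61) is disjoint → start new block.
[48, 51) overlaps/touches [47, 61) → extend to [47, 61).
[50, 56) overlaps/touches [47, 61) → extend to [47, 61).
[52, 54) overlaps/touches [47, 61) → extend to [47, 61).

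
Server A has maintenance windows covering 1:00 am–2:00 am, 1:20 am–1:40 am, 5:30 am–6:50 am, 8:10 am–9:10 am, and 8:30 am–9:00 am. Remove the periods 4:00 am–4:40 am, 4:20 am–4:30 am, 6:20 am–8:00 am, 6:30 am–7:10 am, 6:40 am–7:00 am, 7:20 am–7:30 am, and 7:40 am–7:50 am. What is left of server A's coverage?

Merge the first list: 1:00 am–2:00 am, 5:30 am–6:50 am, 8:10 am–9:10 am.
Merge the second list: 4:00 am–4:40 am, 6:20 am–8:00 am.
1:00 am–2:00 am is untouched.
5:30 am–6:50 am with B removed leaves 5:30 am–6:20 am.
8:10 am–9:10 am is untouched.

1:00 am–2:00 am, 5:30 am–6:20 am, 8:10 am–9:10 am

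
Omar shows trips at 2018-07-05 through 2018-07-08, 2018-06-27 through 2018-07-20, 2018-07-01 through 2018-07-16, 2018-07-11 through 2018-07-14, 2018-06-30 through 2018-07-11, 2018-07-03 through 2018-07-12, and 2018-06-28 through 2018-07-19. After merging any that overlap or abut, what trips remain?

2018-06-27 through 2018-07-20

Sort by start: 2018-06-27 through 2018-07-20, 2018-06-28 through 2018-07-19, 2018-06-30 through 2018-07-11, 2018-07-01 through 2018-07-16, 2018-07-03 through 2018-07-12, 2018-07-05 through 2018-07-08, 2018-07-11 through 2018-07-14.
2018-06-28 through 2018-07-19 overlaps/touches 2018-06-27 through 2018-07-20 → extend to 2018-06-27 through 2018-07-20.
2018-06-30 through 2018-07-11 overlaps/touches 2018-06-27 through 2018-07-20 → extend to 2018-06-27 through 2018-07-20.
2018-07-01 through 2018-07-16 overlaps/touches 2018-06-27 through 2018-07-20 → extend to 2018-06-27 through 2018-07-20.
2018-07-03 through 2018-07-12 overlaps/touches 2018-06-27 through 2018-07-20 → extend to 2018-06-27 through 2018-07-20.
2018-07-05 through 2018-07-08 overlaps/touches 2018-06-27 through 2018-07-20 → extend to 2018-06-27 through 2018-07-20.
2018-07-11 through 2018-07-14 overlaps/touches 2018-06-27 through 2018-07-20 → extend to 2018-06-27 through 2018-07-20.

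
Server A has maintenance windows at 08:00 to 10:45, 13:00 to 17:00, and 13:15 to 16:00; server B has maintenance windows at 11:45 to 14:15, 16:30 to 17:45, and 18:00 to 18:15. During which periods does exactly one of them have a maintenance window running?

08:00–10:45, 11:45–13:00, 14:15–16:30, 17:00–17:45, 18:00–18:15

A, merged: 08:00–10:45, 13:00–17:00.
A but not B: 08:00–10:45, 14:15–16:30.
B but not A: 11:45–13:00, 17:00–17:45, 18:00–18:15.
Combining gives A △ B.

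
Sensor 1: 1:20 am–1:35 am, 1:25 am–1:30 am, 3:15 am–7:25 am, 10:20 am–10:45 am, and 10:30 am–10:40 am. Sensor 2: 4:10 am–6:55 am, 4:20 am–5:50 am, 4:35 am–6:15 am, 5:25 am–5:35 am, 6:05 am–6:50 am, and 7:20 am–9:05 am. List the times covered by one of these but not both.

1:20 am–1:35 am, 3:15 am–4:10 am, 6:55 am–7:20 am, 7:25 am–9:05 am, 10:20 am–10:45 am

First set merges to 1:20 am–1:35 am, 3:15 am–7:25 am, 10:20 am–10:45 am.
Second set merges to 4:10 am–6:55 am, 7:20 am–9:05 am.
Only in the first: 1:20 am–1:35 am, 3:15 am–4:10 am, 6:55 am–7:20 am, 10:20 am–10:45 am.
Only in the second: 7:25 am–9:05 am.
Together these are the periods covered by exactly one.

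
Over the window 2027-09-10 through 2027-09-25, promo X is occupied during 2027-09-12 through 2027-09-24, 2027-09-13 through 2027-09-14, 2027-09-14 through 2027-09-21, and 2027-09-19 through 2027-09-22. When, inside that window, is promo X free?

2027-09-10 through 2027-09-11, 2027-09-25 through 2027-09-25

Covered (merged): 2027-09-12 through 2027-09-24.
Uncovered inside 2027-09-10 through 2027-09-25: 2027-09-10 through 2027-09-11, 2027-09-25 through 2027-09-25.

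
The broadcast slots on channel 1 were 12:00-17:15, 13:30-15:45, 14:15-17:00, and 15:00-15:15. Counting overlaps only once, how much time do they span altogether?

5 h 15 min

Merged: 12:00–17:15.
Length: 5 h 15 min.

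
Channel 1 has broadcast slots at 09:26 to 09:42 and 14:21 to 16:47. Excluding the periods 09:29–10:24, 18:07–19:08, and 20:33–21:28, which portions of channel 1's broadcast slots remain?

09:26–09:42 minus B → 09:26–09:29.
14:21–16:47: no B overlap → unchanged.

09:26–09:29, 14:21–16:47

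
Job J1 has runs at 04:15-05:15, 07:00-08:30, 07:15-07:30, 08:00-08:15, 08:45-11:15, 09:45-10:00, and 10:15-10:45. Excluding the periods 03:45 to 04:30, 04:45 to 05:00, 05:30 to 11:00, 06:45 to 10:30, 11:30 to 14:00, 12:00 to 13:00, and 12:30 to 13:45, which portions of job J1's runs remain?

Merge the first list: 04:15–05:15, 07:00–08:30, 08:45–11:15.
Merge the second list: 03:45–04:30, 04:45–05:00, 05:30–11:00, 11:30–14:00.
04:15–05:15 minus B → 04:30–04:45, 05:00–05:15.
07:00–08:30: fully covered by B → removed.
08:45–11:15 minus B → 11:00–11:15.

04:30–04:45, 05:00–05:15, 11:00–11:15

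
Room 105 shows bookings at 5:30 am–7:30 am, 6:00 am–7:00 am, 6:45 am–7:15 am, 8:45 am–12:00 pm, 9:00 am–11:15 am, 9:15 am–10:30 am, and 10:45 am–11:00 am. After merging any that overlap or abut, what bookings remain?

5:30 am–7:30 am, 8:45 am–12:00 pm

6:00 am–7:00 am overlaps/touches 5:30 am–7:30 am → extend to 5:30 am–7:30 am.
6:45 am–7:15 am overlaps/touches 5:30 am–7:30 am → extend to 5:30 am–7:30 am.
8:45 am–12:00 pm is disjoint → start new block.
9:00 am–11:15 am overlaps/touches 8:45 am–12:00 pm → extend to 8:45 am–12:00 pm.
9:15 am–10:30 am overlaps/touches 8:45 am–12:00 pm → extend to 8:45 am–12:00 pm.
10:45 am–11:00 am overlaps/touches 8:45 am–12:00 pm → extend to 8:45 am–12:00 pm.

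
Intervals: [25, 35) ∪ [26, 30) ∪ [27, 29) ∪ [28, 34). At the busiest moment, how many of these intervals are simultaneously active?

Walk the sorted start/end points keeping a running depth.
The depth first hits 4 at 28.

4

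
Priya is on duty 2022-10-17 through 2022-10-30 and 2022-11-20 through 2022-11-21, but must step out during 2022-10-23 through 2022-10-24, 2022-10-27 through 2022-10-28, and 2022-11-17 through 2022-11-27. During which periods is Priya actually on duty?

2022-10-17 through 2022-10-30 \ B = 2022-10-17 through 2022-10-22, 2022-10-25 through 2022-10-26, 2022-10-29 through 2022-10-30.
2022-11-20 through 2022-11-21: entirely removed.

2022-10-17 through 2022-10-22, 2022-10-25 through 2022-10-26, 2022-10-29 through 2022-10-30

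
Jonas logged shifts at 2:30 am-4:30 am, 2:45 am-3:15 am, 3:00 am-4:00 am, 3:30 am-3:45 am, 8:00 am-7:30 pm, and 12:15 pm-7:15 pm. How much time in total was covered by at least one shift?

Merged: 2:30 am-4:30 am, 8:00 am-7:30 pm.
Lengths: 2 h + 11 h 30 min = 13 h 30 min.

13 h 30 min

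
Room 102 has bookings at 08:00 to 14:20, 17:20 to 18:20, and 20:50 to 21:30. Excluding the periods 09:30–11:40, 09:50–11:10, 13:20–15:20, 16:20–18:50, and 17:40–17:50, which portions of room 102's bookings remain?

08:00-09:30, 11:40-13:20, 20:50-21:30

B, merged: 09:30-11:40, 13:20-15:20, 16:20-18:50.
08:00-14:20 minus B → 08:00-09:30, 11:40-13:20.
17:20-18:20: fully covered by B → removed.
20:50-21:30: no B overlap → unchanged.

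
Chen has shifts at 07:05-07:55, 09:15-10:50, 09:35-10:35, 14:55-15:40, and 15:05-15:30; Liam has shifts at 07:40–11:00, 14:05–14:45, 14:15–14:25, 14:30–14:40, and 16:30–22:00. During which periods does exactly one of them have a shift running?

First set merges to 07:05-07:55, 09:15-10:50, 14:55-15:40.
Second set merges to 07:40-11:00, 14:05-14:45, 16:30-22:00.
A \ B = 07:05-07:40, 14:55-15:40.
B \ A = 07:55-09:15, 10:50-11:00, 14:05-14:45, 16:30-22:00.
Union of the two gives the symmetric difference.

07:05-07:40, 07:55-09:15, 10:50-11:00, 14:05-14:45, 14:55-15:40, 16:30-22:00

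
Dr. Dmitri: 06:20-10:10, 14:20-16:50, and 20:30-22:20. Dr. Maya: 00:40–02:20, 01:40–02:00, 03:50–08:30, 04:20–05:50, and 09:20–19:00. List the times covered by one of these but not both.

Second set merges to 00:40–02:20, 03:50–08:30, 09:20–19:00.
A \ B = 08:30–09:20, 20:30–22:20.
B \ A = 00:40–02:20, 03:50–06:20, 10:10–14:20, 16:50–19:00.
Union of the two gives the symmetric difference.

00:40–02:20, 03:50–06:20, 08:30–09:20, 10:10–14:20, 16:50–19:00, 20:30–22:20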